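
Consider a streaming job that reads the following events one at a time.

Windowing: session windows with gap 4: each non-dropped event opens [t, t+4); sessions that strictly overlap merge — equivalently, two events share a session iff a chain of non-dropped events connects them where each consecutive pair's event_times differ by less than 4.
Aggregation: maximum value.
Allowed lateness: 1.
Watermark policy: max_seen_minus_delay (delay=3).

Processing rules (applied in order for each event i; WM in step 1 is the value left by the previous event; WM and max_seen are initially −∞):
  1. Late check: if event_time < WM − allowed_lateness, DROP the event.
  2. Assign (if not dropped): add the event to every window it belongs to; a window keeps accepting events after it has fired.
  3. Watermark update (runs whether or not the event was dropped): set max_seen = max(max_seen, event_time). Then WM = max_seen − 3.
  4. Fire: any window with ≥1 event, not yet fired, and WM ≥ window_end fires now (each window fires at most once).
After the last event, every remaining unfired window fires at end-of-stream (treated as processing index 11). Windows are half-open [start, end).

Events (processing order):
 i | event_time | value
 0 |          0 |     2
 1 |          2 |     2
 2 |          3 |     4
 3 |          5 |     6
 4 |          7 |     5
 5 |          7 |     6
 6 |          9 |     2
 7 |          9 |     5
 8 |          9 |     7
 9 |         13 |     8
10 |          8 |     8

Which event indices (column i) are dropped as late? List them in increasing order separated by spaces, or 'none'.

i=0 t=0 v=2: → [0,4); WM=-3
i=1 t=2 v=2: → [0,6); WM=-1
i=2 t=3 v=4: → [0,7); WM=0
i=3 t=5 v=6: → [0,9); WM=2
i=4 t=7 v=5: → [0,11); WM=4
i=5 t=7 v=6: → [0,11); WM=4
i=6 t=9 v=2: → [0,13); WM=6
i=7 t=9 v=5: → [0,13); WM=6
i=8 t=9 v=7: → [0,13); WM=6
i=9 t=13 v=8: → [13,17); WM=10
i=10 t=8 v=8: DROP (t<10-1); WM=10

10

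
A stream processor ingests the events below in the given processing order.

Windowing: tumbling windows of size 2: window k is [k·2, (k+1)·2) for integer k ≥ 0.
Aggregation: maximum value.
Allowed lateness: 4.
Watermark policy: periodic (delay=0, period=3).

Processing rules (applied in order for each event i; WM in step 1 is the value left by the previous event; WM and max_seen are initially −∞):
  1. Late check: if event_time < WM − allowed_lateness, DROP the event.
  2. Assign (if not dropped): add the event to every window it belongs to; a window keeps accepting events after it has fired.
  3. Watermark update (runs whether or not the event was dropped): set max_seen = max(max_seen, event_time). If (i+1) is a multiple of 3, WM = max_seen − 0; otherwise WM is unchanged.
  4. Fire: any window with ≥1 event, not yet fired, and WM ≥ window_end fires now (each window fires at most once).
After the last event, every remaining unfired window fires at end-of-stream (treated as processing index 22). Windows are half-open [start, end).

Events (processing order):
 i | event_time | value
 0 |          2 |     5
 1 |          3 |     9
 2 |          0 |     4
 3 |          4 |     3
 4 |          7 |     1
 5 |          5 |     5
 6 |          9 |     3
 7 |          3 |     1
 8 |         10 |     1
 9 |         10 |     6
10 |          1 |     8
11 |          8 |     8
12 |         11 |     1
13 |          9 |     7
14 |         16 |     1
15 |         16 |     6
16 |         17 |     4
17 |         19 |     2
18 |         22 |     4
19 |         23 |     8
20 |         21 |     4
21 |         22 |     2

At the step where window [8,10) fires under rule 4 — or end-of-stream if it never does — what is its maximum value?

3

i=0 t=2 v=5: → [2,4); WM=−∞
i=1 t=3 v=9: → [2,4); WM=−∞
i=2 t=0 v=4: → [0,2); WM=3; [0,2) fires=4
i=3 t=4 v=3: → [4,6); WM=3
i=4 t=7 v=1: → [6,8); WM=3
i=5 t=5 v=5: → [4,6); WM=7; [2,4) fires=9 [4,6) fires=5
i=6 t=9 v=3: → [8,10); WM=7
i=7 t=3 v=1: → [2,4); WM=7
i=8 t=10 v=1: → [10,12); WM=10; [6,8) fires=1 [8,10) fires=3
i=9 t=10 v=6: → [10,12); WM=10
i=10 t=1 v=8: DROP (t<10-4); WM=10
i=11 t=8 v=8: → [8,10); WM=10
i=12 t=11 v=1: → [10,12); WM=10
i=13 t=9 v=7: → [8,10); WM=10
i=14 t=16 v=1: → [16,18); WM=16; [10,12) fires=6
i=15 t=16 v=6: → [16,18); WM=16
i=16 t=17 v=4: → [16,18); WM=16
i=17 t=19 v=2: → [18,20); WM=19; [16,18) fires=6
i=18 t=22 v=4: → [22,24); WM=19
i=19 t=23 v=8: → [22,24); WM=19
i=20 t=21 v=4: → [20,22); WM=23; [18,20) fires=2 [20,22) fires=4
i=21 t=22 v=2: → [22,24); WM=23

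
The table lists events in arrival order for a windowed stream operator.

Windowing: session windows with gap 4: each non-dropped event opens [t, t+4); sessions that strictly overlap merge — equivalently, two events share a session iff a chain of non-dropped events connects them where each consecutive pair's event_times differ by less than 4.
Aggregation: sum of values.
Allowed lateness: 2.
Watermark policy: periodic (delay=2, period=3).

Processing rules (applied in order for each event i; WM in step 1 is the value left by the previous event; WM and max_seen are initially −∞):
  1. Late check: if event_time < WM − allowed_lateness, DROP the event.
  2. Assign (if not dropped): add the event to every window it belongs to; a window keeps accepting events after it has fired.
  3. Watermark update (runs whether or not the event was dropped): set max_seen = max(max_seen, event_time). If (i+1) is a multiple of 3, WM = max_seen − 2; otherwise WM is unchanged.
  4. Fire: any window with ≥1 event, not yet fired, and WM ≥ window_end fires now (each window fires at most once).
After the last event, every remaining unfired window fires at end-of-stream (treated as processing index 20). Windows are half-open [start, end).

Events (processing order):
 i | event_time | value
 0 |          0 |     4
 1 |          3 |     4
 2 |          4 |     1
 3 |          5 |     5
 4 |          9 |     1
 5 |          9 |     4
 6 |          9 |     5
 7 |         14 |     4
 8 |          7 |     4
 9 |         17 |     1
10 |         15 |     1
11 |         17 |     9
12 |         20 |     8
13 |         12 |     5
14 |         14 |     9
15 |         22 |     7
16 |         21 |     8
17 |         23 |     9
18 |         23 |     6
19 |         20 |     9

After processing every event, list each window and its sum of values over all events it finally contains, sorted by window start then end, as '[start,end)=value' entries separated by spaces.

[0,13)=28 [14,27)=71

i=0 t=0 v=4: → [0,4); WM=−∞
i=1 t=3 v=4: → [0,7); WM=−∞
i=2 t=4 v=1: → [0,8); WM=2
i=3 t=5 v=5: → [0,9); WM=2
i=4 t=9 v=1: → [9,13); WM=2
i=5 t=9 v=4: → [9,13); WM=7
i=6 t=9 v=5: → [9,13); WM=7
i=7 t=14 v=4: → [14,18); WM=7
i=8 t=7 v=4: → [0,13); WM=12
i=9 t=17 v=1: → [14,21); WM=12
i=10 t=15 v=1: → [14,21); WM=12
i=11 t=17 v=9: → [14,21); WM=15
i=12 t=20 v=8: → [14,24); WM=15
i=13 t=12 v=5: DROP (t<15-2); WM=15
i=14 t=14 v=9: → [14,24); WM=18
i=15 t=22 v=7: → [14,26); WM=18
i=16 t=21 v=8: → [14,26); WM=18
i=17 t=23 v=9: → [14,27); WM=21
i=18 t=23 v=6: → [14,27); WM=21
i=19 t=20 v=9: → [14,27); WM=21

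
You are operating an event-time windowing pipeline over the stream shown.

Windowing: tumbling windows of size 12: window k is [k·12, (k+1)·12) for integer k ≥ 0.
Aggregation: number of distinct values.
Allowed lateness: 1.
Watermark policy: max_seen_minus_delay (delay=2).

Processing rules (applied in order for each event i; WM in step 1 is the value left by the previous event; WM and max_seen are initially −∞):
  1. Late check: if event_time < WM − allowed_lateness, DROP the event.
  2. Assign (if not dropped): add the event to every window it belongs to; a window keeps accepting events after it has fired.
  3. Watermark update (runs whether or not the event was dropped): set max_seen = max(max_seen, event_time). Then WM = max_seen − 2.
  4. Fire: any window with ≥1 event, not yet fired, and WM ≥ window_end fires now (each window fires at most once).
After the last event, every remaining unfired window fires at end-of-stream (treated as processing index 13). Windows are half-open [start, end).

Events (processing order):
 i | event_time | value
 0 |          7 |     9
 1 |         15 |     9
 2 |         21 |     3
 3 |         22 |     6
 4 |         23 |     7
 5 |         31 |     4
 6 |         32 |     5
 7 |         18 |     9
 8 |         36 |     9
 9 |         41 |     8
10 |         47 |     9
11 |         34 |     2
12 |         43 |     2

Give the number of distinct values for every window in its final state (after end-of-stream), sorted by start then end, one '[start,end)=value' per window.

[0,12)=1 [12,24)=4 [24,36)=2 [36,48)=2

i=0 t=7 v=9: → [0,12); WM=5
i=1 t=15 v=9: → [12,24); WM=13; [0,12) fires=1
i=2 t=21 v=3: → [12,24); WM=19
i=3 t=22 v=6: → [12,24); WM=20
i=4 t=23 v=7: → [12,24); WM=21
i=5 t=31 v=4: → [24,36); WM=29; [12,24) fires=4
i=6 t=32 v=5: → [24,36); WM=30
i=7 t=18 v=9: DROP (t<30-1); WM=30
i=8 t=36 v=9: → [36,48); WM=34
i=9 t=41 v=8: → [36,48); WM=39; [24,36) fires=2
i=10 t=47 v=9: → [36,48); WM=45
i=11 t=34 v=2: DROP (t<45-1); WM=45
i=12 t=43 v=2: DROP (t<45-1); WM=45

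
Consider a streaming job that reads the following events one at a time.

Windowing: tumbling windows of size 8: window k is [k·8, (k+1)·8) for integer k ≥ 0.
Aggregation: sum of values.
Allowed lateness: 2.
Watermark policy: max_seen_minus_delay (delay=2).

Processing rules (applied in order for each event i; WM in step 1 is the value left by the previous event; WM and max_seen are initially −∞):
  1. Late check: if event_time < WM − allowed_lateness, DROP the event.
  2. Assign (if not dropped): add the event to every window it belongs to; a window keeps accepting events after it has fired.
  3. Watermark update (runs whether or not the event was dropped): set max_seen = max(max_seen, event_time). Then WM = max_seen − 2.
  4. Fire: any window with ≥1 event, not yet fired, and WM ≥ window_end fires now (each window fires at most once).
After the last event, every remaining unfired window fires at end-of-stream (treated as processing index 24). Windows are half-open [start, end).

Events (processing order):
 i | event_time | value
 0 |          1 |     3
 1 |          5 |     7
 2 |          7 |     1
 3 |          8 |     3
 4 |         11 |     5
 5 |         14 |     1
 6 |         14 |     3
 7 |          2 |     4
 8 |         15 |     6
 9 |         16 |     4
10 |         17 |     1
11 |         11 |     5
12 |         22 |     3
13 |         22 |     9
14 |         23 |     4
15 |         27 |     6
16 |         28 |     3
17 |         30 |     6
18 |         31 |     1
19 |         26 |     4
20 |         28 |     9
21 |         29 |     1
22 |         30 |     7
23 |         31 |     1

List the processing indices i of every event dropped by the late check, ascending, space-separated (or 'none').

i=0 t=1 v=3: → [0,8); WM=-1
i=1 t=5 v=7: → [0,8); WM=3
i=2 t=7 v=1: → [0,8); WM=5
i=3 t=8 v=3: → [8,16); WM=6
i=4 t=11 v=5: → [8,16); WM=9; [0,8) fires=11
i=5 t=14 v=1: → [8,16); WM=12
i=6 t=14 v=3: → [8,16); WM=12
i=7 t=2 v=4: DROP (t<12-2); WM=12
i=8 t=15 v=6: → [8,16); WM=13
i=9 t=16 v=4: → [16,24); WM=14
i=10 t=17 v=1: → [16,24); WM=15
i=11 t=11 v=5: DROP (t<15-2); WM=15
i=12 t=22 v=3: → [16,24); WM=20; [8,16) fires=18
i=13 t=22 v=9: → [16,24); WM=20
i=14 t=23 v=4: → [16,24); WM=21
i=15 t=27 v=6: → [24,32); WM=25; [16,24) fires=21
i=16 t=28 v=3: → [24,32); WM=26
i=17 t=30 v=6: → [24,32); WM=28
i=18 t=31 v=1: → [24,32); WM=29
i=19 t=26 v=4: DROP (t<29-2); WM=29
i=20 t=28 v=9: → [24,32); WM=29
i=21 t=29 v=1: → [24,32); WM=29
i=22 t=30 v=7: → [24,32); WM=29
i=23 t=31 v=1: → [24,32); WM=29

7 11 19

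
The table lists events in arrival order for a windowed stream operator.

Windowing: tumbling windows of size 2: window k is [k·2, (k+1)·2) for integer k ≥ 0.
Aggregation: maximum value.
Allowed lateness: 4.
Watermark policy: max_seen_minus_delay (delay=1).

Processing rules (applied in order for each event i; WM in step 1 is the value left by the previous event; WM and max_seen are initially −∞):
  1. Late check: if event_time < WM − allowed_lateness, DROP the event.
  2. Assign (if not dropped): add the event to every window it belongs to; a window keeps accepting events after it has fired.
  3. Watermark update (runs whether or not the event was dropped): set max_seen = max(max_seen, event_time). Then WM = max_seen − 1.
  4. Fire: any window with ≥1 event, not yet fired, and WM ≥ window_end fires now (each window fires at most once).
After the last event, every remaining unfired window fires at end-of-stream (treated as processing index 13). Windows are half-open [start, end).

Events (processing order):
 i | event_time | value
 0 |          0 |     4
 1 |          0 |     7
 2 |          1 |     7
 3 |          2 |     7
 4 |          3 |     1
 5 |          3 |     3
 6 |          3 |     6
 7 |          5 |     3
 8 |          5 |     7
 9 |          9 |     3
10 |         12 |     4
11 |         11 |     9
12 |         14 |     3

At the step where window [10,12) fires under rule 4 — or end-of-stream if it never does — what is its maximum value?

9

i=0 t=0 v=4: → [0,2); WM=-1
i=1 t=0 v=7: → [0,2); WM=-1
i=2 t=1 v=7: → [0,2); WM=0
i=3 t=2 v=7: → [2,4); WM=1
i=4 t=3 v=1: → [2,4); WM=2; [0,2) fires=7
i=5 t=3 v=3: → [2,4); WM=2
i=6 t=3 v=6: → [2,4); WM=2
i=7 t=5 v=3: → [4,6); WM=4; [2,4) fires=7
i=8 t=5 v=7: → [4,6); WM=4
i=9 t=9 v=3: → [8,10); WM=8; [4,6) fires=7
i=10 t=12 v=4: → [12,14); WM=11; [8,10) fires=3
i=11 t=11 v=9: → [10,12); WM=11
i=12 t=14 v=3: → [14,16); WM=13; [10,12) fires=9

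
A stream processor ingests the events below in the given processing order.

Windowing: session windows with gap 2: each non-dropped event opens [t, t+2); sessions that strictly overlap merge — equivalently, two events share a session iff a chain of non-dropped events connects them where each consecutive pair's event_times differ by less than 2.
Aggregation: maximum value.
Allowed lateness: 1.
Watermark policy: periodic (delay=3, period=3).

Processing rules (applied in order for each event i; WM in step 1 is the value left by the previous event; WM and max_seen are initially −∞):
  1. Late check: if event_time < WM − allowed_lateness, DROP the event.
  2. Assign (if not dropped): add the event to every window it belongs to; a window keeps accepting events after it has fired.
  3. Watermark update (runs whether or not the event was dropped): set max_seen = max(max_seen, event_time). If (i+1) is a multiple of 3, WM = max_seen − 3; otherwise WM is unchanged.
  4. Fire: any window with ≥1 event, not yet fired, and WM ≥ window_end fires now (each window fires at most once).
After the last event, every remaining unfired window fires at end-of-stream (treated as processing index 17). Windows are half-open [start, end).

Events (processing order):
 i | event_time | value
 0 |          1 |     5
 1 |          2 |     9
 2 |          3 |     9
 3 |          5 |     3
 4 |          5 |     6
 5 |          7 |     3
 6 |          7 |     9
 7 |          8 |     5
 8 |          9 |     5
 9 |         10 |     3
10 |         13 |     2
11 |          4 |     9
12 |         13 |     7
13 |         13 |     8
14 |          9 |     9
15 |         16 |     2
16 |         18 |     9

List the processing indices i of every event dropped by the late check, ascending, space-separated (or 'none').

11

i=0 t=1 v=5: → [1,3); WM=−∞
i=1 t=2 v=9: → [1,4); WM=−∞
i=2 t=3 v=9: → [1,5); WM=0
i=3 t=5 v=3: → [5,7); WM=0
i=4 t=5 v=6: → [5,7); WM=0
i=5 t=7 v=3: → [7,9); WM=4
i=6 t=7 v=9: → [7,9); WM=4
i=7 t=8 v=5: → [7,10); WM=4
i=8 t=9 v=5: → [7,11); WM=6
i=9 t=10 v=3: → [7,12); WM=6
i=10 t=13 v=2: → [13,15); WM=6
i=11 t=4 v=9: DROP (t<6-1); WM=10
i=12 t=13 v=7: → [13,15); WM=10
i=13 t=13 v=8: → [13,15); WM=10
i=14 t=9 v=9: → [7,12); WM=10
i=15 t=16 v=2: → [16,18); WM=10
i=16 t=18 v=9: → [18,20); WM=10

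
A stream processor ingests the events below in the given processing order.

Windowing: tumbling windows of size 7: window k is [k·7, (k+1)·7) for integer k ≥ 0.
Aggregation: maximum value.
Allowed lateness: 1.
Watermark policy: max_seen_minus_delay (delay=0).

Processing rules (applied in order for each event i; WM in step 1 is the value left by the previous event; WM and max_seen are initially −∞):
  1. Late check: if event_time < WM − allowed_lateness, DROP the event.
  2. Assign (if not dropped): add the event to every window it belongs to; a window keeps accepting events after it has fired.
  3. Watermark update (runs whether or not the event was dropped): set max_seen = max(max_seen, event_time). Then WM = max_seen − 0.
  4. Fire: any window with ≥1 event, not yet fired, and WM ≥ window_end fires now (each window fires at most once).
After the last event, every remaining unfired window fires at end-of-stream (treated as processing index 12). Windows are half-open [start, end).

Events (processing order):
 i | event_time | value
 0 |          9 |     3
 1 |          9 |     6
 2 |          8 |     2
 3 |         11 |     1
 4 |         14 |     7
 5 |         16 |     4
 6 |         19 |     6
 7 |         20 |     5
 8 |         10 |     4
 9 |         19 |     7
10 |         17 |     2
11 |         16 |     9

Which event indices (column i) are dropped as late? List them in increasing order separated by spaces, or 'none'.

8 10 11

i=0 t=9 v=3: → [7,14); WM=9
i=1 t=9 v=6: → [7,14); WM=9
i=2 t=8 v=2: → [7,14); WM=9
i=3 t=11 v=1: → [7,14); WM=11
i=4 t=14 v=7: → [14,21); WM=14; [7,14) fires=6
i=5 t=16 v=4: → [14,21); WM=16
i=6 t=19 v=6: → [14,21); WM=19
i=7 t=20 v=5: → [14,21); WM=20
i=8 t=10 v=4: DROP (t<20-1); WM=20
i=9 t=19 v=7: → [14,21); WM=20
i=10 t=17 v=2: DROP (t<20-1); WM=20
i=11 t=16 v=9: DROP (t<20-1); WM=20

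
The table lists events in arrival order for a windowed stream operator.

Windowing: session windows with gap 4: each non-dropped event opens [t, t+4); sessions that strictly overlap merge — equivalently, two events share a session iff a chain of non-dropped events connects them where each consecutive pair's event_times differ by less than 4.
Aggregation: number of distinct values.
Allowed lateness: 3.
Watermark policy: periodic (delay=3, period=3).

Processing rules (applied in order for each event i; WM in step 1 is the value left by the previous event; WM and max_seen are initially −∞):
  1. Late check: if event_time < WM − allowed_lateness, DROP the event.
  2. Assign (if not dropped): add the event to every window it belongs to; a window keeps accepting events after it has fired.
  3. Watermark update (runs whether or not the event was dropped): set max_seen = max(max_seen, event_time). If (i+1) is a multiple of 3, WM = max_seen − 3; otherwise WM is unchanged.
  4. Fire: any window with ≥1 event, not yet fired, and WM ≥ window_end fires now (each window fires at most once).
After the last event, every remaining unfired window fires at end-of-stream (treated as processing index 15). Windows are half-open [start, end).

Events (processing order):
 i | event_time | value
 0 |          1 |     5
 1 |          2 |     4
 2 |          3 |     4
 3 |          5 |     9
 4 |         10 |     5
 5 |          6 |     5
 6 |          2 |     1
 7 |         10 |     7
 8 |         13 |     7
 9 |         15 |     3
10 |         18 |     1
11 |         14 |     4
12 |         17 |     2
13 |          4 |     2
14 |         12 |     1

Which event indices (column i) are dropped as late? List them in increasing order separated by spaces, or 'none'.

i=0 t=1 v=5: → [1,5); WM=−∞
i=1 t=2 v=4: → [1,6); WM=−∞
i=2 t=3 v=4: → [1,7); WM=0
i=3 t=5 v=9: → [1,9); WM=0
i=4 t=10 v=5: → [10,14); WM=0
i=5 t=6 v=5: → [1,10); WM=7
i=6 t=2 v=1: DROP (t<7-3); WM=7
i=7 t=10 v=7: → [10,14); WM=7
i=8 t=13 v=7: → [10,17); WM=10
i=9 t=15 v=3: → [10,19); WM=10
i=10 t=18 v=1: → [10,22); WM=10
i=11 t=14 v=4: → [10,22); WM=15
i=12 t=17 v=2: → [10,22); WM=15
i=13 t=4 v=2: DROP (t<15-3); WM=15
i=14 t=12 v=1: → [10,22); WM=15

6 13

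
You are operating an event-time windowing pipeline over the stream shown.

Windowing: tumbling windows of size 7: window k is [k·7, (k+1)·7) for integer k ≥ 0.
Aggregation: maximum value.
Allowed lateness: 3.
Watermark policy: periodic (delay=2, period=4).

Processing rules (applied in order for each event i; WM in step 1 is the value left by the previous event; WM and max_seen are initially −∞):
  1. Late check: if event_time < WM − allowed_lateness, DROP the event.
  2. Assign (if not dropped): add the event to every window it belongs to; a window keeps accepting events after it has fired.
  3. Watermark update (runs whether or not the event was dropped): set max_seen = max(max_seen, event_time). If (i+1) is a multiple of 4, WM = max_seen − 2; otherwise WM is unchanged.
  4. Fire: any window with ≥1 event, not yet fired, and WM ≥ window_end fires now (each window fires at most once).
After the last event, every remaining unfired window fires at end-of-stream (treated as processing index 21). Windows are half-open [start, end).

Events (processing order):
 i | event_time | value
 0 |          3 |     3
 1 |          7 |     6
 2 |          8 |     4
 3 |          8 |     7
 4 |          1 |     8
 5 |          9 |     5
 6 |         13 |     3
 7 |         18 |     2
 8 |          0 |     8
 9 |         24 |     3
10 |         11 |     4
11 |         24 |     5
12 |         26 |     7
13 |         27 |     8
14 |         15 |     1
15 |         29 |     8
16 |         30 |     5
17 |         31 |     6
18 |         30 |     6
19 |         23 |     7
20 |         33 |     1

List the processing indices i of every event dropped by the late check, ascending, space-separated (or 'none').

i=0 t=3 v=3: → [0,7); WM=−∞
i=1 t=7 v=6: → [7,14); WM=−∞
i=2 t=8 v=4: → [7,14); WM=−∞
i=3 t=8 v=7: → [7,14); WM=6
i=4 t=1 v=8: DROP (t<6-3); WM=6
i=5 t=9 v=5: → [7,14); WM=6
i=6 t=13 v=3: → [7,14); WM=6
i=7 t=18 v=2: → [14,21); WM=16; [0,7) fires=3 [7,14) fires=7
i=8 t=0 v=8: DROP (t<16-3); WM=16
i=9 t=24 v=3: → [21,28); WM=16
i=10 t=11 v=4: DROP (t<16-3); WM=16
i=11 t=24 v=5: → [21,28); WM=22; [14,21) fires=2
i=12 t=26 v=7: → [21,28); WM=22
i=13 t=27 v=8: → [21,28); WM=22
i=14 t=15 v=1: DROP (t<22-3); WM=22
i=15 t=29 v=8: → [28,35); WM=27
i=16 t=30 v=5: → [28,35); WM=27
i=17 t=31 v=6: → [28,35); WM=27
i=18 t=30 v=6: → [28,35); WM=27
i=19 t=23 v=7: DROP (t<27-3); WM=29; [21,28) fires=8
i=20 t=33 v=1: → [28,35); WM=29

4 8 10 14 19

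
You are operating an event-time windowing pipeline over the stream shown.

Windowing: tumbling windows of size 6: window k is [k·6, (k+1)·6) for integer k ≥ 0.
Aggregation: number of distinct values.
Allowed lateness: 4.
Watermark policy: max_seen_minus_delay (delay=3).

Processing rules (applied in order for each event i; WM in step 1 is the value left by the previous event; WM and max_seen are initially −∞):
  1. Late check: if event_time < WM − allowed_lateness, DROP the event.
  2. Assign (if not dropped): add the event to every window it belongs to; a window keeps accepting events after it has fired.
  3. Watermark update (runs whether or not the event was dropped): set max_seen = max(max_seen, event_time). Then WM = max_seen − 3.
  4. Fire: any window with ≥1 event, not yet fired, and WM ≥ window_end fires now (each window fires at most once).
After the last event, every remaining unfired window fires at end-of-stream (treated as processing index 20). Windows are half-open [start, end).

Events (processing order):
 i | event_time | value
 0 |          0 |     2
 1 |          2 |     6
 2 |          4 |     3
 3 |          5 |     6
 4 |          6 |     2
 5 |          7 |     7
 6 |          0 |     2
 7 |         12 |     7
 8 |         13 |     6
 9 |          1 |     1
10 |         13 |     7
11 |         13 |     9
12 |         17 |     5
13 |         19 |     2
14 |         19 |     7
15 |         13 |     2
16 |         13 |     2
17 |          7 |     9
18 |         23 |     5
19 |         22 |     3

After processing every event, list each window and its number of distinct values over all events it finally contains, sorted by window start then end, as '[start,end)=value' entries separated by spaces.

i=0 t=0 v=2: → [0,6); WM=-3
i=1 t=2 v=6: → [0,6); WM=-1
i=2 t=4 v=3: → [0,6); WM=1
i=3 t=5 v=6: → [0,6); WM=2
i=4 t=6 v=2: → [6,12); WM=3
i=5 t=7 v=7: → [6,12); WM=4
i=6 t=0 v=2: → [0,6); WM=4
i=7 t=12 v=7: → [12,18); WM=9; [0,6) fires=3
i=8 t=13 v=6: → [12,18); WM=10
i=9 t=1 v=1: DROP (t<10-4); WM=10
i=10 t=13 v=7: → [12,18); WM=10
i=11 t=13 v=9: → [12,18); WM=10
i=12 t=17 v=5: → [12,18); WM=14; [6,12) fires=2
i=13 t=19 v=2: → [18,24); WM=16
i=14 t=19 v=7: → [18,24); WM=16
i=15 t=13 v=2: → [12,18); WM=16
i=16 t=13 v=2: → [12,18); WM=16
i=17 t=7 v=9: DROP (t<16-4); WM=16
i=18 t=23 v=5: → [18,24); WM=20; [12,18) fires=5
i=19 t=22 v=3: → [18,24); WM=20

[0,6)=3 [6,12)=2 [12,18)=5 [18,24)=4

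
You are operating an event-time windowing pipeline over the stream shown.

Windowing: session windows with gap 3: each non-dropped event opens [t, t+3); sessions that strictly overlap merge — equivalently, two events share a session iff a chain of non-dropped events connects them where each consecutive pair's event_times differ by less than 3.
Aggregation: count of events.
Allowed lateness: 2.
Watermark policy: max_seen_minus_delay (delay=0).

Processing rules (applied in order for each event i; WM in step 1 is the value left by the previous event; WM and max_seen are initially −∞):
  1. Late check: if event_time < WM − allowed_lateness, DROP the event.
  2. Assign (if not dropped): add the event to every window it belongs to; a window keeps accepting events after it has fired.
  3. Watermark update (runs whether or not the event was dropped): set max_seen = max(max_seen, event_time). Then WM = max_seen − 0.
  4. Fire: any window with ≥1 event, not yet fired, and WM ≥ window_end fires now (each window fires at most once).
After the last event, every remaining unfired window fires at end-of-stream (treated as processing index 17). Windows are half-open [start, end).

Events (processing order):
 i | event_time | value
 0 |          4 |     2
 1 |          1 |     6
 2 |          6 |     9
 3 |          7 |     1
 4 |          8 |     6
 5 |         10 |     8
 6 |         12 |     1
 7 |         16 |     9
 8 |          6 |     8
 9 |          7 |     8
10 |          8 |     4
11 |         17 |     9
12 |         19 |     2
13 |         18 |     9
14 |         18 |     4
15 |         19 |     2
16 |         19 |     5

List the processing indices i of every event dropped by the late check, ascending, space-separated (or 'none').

1 8 9 10

i=0 t=4 v=2: → [4,7); WM=4
i=1 t=1 v=6: DROP (t<4-2); WM=4
i=2 t=6 v=9: → [4,9); WM=6
i=3 t=7 v=1: → [4,10); WM=7
i=4 t=8 v=6: → [4,11); WM=8
i=5 t=10 v=8: → [4,13); WM=10
i=6 t=12 v=1: → [4,15); WM=12
i=7 t=16 v=9: → [16,19); WM=16
i=8 t=6 v=8: DROP (t<16-2); WM=16
i=9 t=7 v=8: DROP (t<16-2); WM=16
i=10 t=8 v=4: DROP (t<16-2); WM=16
i=11 t=17 v=9: → [16,20); WM=17
i=12 t=19 v=2: → [16,22); WM=19
i=13 t=18 v=9: → [16,22); WM=19
i=14 t=18 v=4: → [16,22); WM=19
i=15 t=19 v=2: → [16,22); WM=19
i=16 t=19 v=5: → [16,22); WM=19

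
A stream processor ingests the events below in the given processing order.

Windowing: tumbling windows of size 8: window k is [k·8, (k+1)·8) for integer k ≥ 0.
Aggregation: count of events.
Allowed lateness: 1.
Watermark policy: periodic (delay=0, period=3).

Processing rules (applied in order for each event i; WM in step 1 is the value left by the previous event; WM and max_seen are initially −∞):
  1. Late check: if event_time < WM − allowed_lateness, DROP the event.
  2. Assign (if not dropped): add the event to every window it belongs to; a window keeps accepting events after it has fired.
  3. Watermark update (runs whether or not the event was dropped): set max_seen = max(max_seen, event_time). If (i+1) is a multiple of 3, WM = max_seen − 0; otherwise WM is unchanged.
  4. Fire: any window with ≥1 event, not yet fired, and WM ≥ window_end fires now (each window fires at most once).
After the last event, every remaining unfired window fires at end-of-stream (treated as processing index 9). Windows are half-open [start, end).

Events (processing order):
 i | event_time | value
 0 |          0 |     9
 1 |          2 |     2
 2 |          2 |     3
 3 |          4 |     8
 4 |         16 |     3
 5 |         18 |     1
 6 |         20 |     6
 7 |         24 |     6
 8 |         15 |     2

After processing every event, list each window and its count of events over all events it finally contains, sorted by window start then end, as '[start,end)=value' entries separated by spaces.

[0,8)=4 [16,24)=3 [24,32)=1

i=0 t=0 v=9: → [0,8); WM=−∞
i=1 t=2 v=2: → [0,8); WM=−∞
i=2 t=2 v=3: → [0,8); WM=2
i=3 t=4 v=8: → [0,8); WM=2
i=4 t=16 v=3: → [16,24); WM=2
i=5 t=18 v=1: → [16,24); WM=18; [0,8) fires=4
i=6 t=20 v=6: → [16,24); WM=18
i=7 t=24 v=6: → [24,32); WM=18
i=8 t=15 v=2: DROP (t<18-1); WM=24; [16,24) fires=3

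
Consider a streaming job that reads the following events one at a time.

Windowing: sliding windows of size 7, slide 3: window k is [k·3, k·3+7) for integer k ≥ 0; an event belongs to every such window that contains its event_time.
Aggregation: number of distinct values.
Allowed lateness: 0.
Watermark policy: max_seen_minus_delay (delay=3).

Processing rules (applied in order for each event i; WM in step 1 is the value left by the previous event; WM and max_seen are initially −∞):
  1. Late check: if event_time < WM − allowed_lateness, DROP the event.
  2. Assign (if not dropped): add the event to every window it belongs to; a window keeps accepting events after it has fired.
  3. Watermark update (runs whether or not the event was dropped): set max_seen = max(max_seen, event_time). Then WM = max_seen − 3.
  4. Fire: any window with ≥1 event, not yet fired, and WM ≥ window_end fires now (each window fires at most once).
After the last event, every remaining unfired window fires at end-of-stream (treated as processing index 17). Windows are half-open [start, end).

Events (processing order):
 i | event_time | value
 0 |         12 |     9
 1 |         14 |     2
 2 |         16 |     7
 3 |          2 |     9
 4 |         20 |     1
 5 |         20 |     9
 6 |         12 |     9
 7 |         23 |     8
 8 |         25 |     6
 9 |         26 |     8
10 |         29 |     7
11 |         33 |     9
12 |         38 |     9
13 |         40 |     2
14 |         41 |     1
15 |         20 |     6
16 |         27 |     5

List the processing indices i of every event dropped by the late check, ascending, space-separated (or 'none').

i=0 t=12 v=9: → [12,19),[9,16),[6,13); WM=9
i=1 t=14 v=2: → [12,19),[9,16); WM=11
i=2 t=16 v=7: → [15,22),[12,19); WM=13; [6,13) fires=1
i=3 t=2 v=9: DROP (t<13-0); WM=13
i=4 t=20 v=1: → [18,25),[15,22); WM=17; [9,16) fires=2
i=5 t=20 v=9: → [18,25),[15,22); WM=17
i=6 t=12 v=9: DROP (t<17-0); WM=17
i=7 t=23 v=8: → [21,28),[18,25); WM=20; [12,19) fires=3
i=8 t=25 v=6: → [24,31),[21,28); WM=22; [15,22) fires=3
i=9 t=26 v=8: → [24,31),[21,28); WM=23
i=10 t=29 v=7: → [27,34),[24,31); WM=26; [18,25) fires=3
i=11 t=33 v=9: → [33,40),[30,37),[27,34); WM=30; [21,28) fires=2
i=12 t=38 v=9: → [36,43),[33,40); WM=35; [24,31) fires=3 [27,34) fires=2
i=13 t=40 v=2: → [39,46),[36,43); WM=37; [30,37) fires=1
i=14 t=41 v=1: → [39,46),[36,43); WM=38
i=15 t=20 v=6: DROP (t<38-0); WM=38
i=16 t=27 v=5: DROP (t<38-0); WM=38

3 6 15 16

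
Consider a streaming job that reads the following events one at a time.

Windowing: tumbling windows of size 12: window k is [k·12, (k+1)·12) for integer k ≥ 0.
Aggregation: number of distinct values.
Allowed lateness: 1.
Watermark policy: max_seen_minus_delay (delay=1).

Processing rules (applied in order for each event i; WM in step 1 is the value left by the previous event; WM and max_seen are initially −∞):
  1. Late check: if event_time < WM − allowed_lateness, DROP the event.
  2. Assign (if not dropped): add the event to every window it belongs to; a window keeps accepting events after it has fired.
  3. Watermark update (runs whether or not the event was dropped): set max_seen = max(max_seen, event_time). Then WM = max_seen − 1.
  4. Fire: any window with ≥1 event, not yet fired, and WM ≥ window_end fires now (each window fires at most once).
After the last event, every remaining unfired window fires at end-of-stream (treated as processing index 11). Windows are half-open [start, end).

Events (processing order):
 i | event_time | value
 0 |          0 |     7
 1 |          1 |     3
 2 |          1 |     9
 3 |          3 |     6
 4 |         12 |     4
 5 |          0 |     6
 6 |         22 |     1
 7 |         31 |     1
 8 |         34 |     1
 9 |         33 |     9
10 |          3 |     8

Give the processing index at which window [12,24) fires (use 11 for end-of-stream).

7

i=0 t=0 v=7: → [0,12); WM=-1
i=1 t=1 v=3: → [0,12); WM=0
i=2 t=1 v=9: → [0,12); WM=0
i=3 t=3 v=6: → [0,12); WM=2
i=4 t=12 v=4: → [12,24); WM=11
i=5 t=0 v=6: DROP (t<11-1); WM=11
i=6 t=22 v=1: → [12,24); WM=21; [0,12) fires=4
i=7 t=31 v=1: → [24,36); WM=30; [12,24) fires=2
i=8 t=34 v=1: → [24,36); WM=33
i=9 t=33 v=9: → [24,36); WM=33
i=10 t=3 v=8: DROP (t<33-1); WM=33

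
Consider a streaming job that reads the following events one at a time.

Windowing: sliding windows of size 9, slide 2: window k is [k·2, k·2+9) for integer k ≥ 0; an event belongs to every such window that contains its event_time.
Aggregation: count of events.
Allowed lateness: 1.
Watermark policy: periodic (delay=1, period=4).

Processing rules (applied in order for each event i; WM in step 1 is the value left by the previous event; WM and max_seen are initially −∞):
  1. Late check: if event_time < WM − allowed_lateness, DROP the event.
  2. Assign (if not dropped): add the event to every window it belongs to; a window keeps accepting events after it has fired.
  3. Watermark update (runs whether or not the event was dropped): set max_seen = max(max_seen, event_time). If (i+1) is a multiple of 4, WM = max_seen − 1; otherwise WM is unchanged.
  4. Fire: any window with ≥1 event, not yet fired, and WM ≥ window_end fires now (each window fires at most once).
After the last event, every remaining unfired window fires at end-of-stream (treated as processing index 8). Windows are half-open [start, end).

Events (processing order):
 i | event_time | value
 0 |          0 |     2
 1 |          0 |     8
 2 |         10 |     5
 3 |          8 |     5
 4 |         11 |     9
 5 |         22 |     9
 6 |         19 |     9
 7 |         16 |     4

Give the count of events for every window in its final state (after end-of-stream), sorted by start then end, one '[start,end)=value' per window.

i=0 t=0 v=2: → [0,9); WM=−∞
i=1 t=0 v=8: → [0,9); WM=−∞
i=2 t=10 v=5: → [10,19),[8,17),[6,15),[4,13),[2,11); WM=−∞
i=3 t=8 v=5: → [8,17),[6,15),[4,13),[2,11),[0,9); WM=9; [0,9) fires=3
i=4 t=11 v=9: → [10,19),[8,17),[6,15),[4,13); WM=9
i=5 t=22 v=9: → [22,31),[20,29),[18,27),[16,25),[14,23); WM=9
i=6 t=19 v=9: → [18,27),[16,25),[14,23),[12,21); WM=9
i=7 t=16 v=4: → [16,25),[14,23),[12,21),[10,19),[8,17); WM=21; [2,11) fires=2 [4,13) fires=3 [6,15) fires=3 [8,17) fires=4 [10,19) fires=3 [12,21) fires=2

[0,9)=3 [2,11)=2 [4,13)=3 [6,15)=3 [8,17)=4 [10,19)=3 [12,21)=2 [14,23)=3 [16,25)=3 [18,27)=2 [20,29)=1 [22,31)=1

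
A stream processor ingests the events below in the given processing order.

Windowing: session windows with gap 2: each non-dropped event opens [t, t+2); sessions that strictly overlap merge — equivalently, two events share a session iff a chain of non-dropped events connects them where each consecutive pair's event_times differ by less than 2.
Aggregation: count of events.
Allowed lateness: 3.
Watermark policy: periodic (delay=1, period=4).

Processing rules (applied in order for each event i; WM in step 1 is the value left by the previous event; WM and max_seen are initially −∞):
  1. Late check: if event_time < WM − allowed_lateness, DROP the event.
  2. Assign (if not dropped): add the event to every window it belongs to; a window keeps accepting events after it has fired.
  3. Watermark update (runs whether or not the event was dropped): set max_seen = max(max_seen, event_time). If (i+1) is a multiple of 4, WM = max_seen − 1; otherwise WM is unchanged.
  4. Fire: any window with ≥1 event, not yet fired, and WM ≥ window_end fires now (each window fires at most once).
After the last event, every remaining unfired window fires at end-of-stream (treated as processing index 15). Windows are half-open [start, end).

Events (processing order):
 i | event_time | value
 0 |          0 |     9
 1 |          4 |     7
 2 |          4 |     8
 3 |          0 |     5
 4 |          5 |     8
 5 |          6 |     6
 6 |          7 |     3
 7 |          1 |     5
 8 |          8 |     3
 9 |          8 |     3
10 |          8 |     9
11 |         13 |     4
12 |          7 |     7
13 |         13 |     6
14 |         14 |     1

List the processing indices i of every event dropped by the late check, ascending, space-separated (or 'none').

12

i=0 t=0 v=9: → [0,2); WM=−∞
i=1 t=4 v=7: → [4,6); WM=−∞
i=2 t=4 v=8: → [4,6); WM=−∞
i=3 t=0 v=5: → [0,2); WM=3
i=4 t=5 v=8: → [4,7); WM=3
i=5 t=6 v=6: → [4,8); WM=3
i=6 t=7 v=3: → [4,9); WM=3
i=7 t=1 v=5: → [0,3); WM=6
i=8 t=8 v=3: → [4,10); WM=6
i=9 t=8 v=3: → [4,10); WM=6
i=10 t=8 v=9: → [4,10); WM=6
i=11 t=13 v=4: → [13,15); WM=12
i=12 t=7 v=7: DROP (t<12-3); WM=12
i=13 t=13 v=6: → [13,15); WM=12
i=14 t=14 v=1: → [13,16); WM=12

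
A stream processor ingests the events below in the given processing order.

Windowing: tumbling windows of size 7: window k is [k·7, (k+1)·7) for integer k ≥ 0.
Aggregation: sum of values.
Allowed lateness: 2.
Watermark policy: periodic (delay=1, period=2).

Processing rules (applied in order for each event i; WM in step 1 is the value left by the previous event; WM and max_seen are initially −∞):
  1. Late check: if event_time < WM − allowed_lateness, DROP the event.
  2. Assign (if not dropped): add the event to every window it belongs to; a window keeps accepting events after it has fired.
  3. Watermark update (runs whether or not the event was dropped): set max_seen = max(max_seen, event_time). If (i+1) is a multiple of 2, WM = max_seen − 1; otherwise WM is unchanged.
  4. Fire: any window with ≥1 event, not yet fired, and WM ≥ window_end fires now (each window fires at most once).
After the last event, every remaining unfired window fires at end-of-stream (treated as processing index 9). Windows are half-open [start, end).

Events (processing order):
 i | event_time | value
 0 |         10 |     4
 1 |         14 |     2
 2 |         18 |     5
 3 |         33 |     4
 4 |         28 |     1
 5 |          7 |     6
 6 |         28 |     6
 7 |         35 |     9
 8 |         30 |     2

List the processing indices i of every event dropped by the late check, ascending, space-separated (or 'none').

i=0 t=10 v=4: → [7,14); WM=−∞
i=1 t=14 v=2: → [14,21); WM=13
i=2 t=18 v=5: → [14,21); WM=13
i=3 t=33 v=4: → [28,35); WM=32; [7,14) fires=4 [14,21) fires=7
i=4 t=28 v=1: DROP (t<32-2); WM=32
i=5 t=7 v=6: DROP (t<32-2); WM=32
i=6 t=28 v=6: DROP (t<32-2); WM=32
i=7 t=35 v=9: → [35,42); WM=34
i=8 t=30 v=2: DROP (t<34-2); WM=34

4 5 6 8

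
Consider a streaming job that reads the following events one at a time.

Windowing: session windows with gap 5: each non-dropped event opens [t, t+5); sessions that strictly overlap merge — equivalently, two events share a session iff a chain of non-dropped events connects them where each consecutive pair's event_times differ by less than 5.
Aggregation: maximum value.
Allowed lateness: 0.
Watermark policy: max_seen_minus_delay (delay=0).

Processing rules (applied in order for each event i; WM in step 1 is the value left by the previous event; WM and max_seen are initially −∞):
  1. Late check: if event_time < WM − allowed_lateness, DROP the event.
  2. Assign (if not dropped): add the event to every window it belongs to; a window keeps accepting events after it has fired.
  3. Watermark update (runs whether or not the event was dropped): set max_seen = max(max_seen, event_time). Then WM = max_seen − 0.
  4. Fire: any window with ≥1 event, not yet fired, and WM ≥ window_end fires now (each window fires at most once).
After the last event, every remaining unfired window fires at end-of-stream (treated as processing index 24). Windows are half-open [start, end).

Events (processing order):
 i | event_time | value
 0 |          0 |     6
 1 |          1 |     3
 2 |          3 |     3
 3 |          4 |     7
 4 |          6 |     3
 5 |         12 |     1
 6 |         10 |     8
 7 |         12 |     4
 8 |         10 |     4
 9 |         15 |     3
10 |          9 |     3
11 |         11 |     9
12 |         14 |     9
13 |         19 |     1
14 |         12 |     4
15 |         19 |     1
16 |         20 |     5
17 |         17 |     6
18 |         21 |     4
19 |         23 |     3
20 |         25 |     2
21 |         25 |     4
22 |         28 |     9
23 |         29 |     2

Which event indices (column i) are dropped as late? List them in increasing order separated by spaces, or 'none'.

6 8 10 11 12 14 17

i=0 t=0 v=6: → [0,5); WM=0
i=1 t=1 v=3: → [0,6); WM=1
i=2 t=3 v=3: → [0,8); WM=3
i=3 t=4 v=7: → [0,9); WM=4
i=4 t=6 v=3: → [0,11); WM=6
i=5 t=12 v=1: → [12,17); WM=12
i=6 t=10 v=8: DROP (t<12-0); WM=12
i=7 t=12 v=4: → [12,17); WM=12
i=8 t=10 v=4: DROP (t<12-0); WM=12
i=9 t=15 v=3: → [12,20); WM=15
i=10 t=9 v=3: DROP (t<15-0); WM=15
i=11 t=11 v=9: DROP (t<15-0); WM=15
i=12 t=14 v=9: DROP (t<15-0); WM=15
i=13 t=19 v=1: → [12,24); WM=19
i=14 t=12 v=4: DROP (t<19-0); WM=19
i=15 t=19 v=1: → [12,24); WM=19
i=16 t=20 v=5: → [12,25); WM=20
i=17 t=17 v=6: DROP (t<20-0); WM=20
i=18 t=21 v=4: → [12,26); WM=21
i=19 t=23 v=3: → [12,28); WM=23
i=20 t=25 v=2: → [12,30); WM=25
i=21 t=25 v=4: → [12,30); WM=25
i=22 t=28 v=9: → [12,33); WM=28
i=23 t=29 v=2: → [12,34); WM=29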